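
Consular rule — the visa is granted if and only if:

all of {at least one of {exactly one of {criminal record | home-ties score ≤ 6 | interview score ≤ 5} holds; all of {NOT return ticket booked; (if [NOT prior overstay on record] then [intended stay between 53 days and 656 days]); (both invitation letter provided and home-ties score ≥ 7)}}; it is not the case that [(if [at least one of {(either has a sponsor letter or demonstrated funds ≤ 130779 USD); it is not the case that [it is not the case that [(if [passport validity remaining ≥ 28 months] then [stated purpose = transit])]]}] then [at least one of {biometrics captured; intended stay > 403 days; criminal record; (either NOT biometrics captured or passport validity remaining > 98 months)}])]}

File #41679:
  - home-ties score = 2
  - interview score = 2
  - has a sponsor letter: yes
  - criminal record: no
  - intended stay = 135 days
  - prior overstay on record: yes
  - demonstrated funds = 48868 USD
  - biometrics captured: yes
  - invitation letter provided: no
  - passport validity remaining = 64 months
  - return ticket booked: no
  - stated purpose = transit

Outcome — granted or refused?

Atomic conditions:
  criminal record: no → false
  home-ties score ≤ 6: 2 ≤ 6 is true
  interview score ≤ 5: 2 ≤ 5 is true
  NOT return ticket booked: no → true
  NOT prior overstay on record: yes → false
  intended stay between 53 days and 656 days: 135 in [53, 656] is true
  invitation letter provided: no → false
  home-ties score ≥ 7: 2 ≥ 7 is false
  has a sponsor letter: yes → true
  demonstrated funds ≤ 130779 USD: 48868 ≤ 130779 is true
  passport validity remaining ≥ 28 months: 64 ≥ 28 is true
  stated purpose = transit: transit == transit is true
  biometrics captured: yes → true
  intended stay > 403 days: 135 > 403 is false
  NOT biometrics captured: yes → false
  passport validity remaining > 98 months: 64 > 98 is false
Combine:
[1.1] exactly-one(false, true, true) = false
[1.2.2] false → true (antecedent false ⇒ implication holds) = true
[1.2.3] false AND false = false
[1.2] true AND true AND false = false
[1] false OR false = false
[2.1.1.1] true OR true = true
[2.1.1.2.1.1] true → true = true
[2.1.1.2.1] NOT true = false
[2.1.1.2] NOT false = true
[2.1.1] true OR true = true
[2.1.2.4] false OR false = false
[2.1.2] true OR false OR false OR false = true
[2.1] true → true = true
[2] NOT true = false
[root] false AND false = false
Overall: false → refused

Refused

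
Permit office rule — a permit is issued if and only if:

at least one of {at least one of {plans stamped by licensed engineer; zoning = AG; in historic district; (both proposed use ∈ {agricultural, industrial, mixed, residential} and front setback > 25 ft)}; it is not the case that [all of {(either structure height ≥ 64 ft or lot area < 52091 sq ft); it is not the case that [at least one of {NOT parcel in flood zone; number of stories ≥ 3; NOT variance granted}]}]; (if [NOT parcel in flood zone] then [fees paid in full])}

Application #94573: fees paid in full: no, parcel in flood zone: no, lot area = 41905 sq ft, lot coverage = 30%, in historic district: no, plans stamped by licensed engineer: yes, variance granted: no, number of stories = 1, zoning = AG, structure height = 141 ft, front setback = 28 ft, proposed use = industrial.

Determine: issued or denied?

Atomic conditions:
  plans stamped by licensed engineer: yes → true
  zoning = AG: AG == AG is true
  in historic district: no → false
  proposed use ∈ {agricultural, industrial, mixed, residential}: industrial is in the set → true
  front setback > 25 ft: 28 > 25 is true
  structure height ≥ 64 ft: 141 ≥ 64 is true
  lot area < 52091 sq ft: 41905 < 52091 is true
  NOT parcel in flood zone: no → true
  number of stories ≥ 3: 1 ≥ 3 is false
  NOT variance granted: no → true
  fees paid in full: no → false
Combine:
[1.4] true AND true = true
[1] true OR true OR false OR true = true
[2.1.1] true OR true = true
[2.1.2.1] true OR false OR true = true
[2.1.2] NOT true = false
[2.1] true AND false = false
[2] NOT false = true
[3] true → false = false
[root] true OR true OR false = true
Overall: true → issued

Issued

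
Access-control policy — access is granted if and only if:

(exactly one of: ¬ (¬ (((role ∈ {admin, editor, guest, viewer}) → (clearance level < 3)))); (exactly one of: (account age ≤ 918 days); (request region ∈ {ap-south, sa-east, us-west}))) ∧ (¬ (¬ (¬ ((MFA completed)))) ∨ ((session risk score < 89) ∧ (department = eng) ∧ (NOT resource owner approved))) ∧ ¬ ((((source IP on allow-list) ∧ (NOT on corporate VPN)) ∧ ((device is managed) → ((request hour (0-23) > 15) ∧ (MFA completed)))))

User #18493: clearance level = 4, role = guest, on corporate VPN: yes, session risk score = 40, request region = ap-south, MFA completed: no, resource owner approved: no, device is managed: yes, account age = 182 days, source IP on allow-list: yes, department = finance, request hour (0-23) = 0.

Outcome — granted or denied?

Atomic conditions:
  role ∈ {admin, editor, guest, viewer}: guest is in the set → true
  clearance level < 3: 4 < 3 is false
  account age ≤ 918 days: 182 ≤ 918 is true
  request region ∈ {ap-south, sa-east, us-west}: ap-south is in the set → true
  MFA completed: no → false
  session risk score < 89: 40 < 89 is true
  department = eng: finance == eng is false
  NOT resource owner approved: no → true
  source IP on allow-list: yes → true
  NOT on corporate VPN: yes → false
  device is managed: yes → true
  request hour (0-23) > 15: 0 > 15 is false
Combine:
[1.1.1.1] true → false = false
[1.1.1] NOT false = true
[1.1] NOT true = false
[1.2] exactly-one(true, true) = false
[1] exactly-one(false, false) = false
[2.1.1.1] NOT false = true
[2.1.1] NOT true = false
[2.1] NOT false = true
[2.2] true AND false AND true = false
[2] true OR false = true
[3.1.1] true AND false = false
[3.1.2.2] false AND false = false
[3.1.2] true → false = false
[3.1] false AND false = false
[3] NOT false = true
[root] false AND true AND true = false
Overall: false → denied

Denied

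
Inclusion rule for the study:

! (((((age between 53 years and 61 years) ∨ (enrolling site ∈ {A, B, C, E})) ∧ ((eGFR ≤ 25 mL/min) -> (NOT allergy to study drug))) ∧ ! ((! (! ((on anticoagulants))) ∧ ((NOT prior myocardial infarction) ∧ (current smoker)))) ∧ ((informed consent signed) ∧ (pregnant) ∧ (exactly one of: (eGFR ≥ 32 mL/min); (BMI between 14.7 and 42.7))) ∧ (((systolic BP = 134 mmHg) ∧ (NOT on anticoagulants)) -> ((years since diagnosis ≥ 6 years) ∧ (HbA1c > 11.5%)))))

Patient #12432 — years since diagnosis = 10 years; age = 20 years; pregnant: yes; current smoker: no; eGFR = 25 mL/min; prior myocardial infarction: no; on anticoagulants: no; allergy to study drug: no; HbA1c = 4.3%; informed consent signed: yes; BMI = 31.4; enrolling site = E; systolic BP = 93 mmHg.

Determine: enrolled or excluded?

Atomic conditions:
  age between 53 years and 61 years: 20 in [53, 61] is false
  enrolling site ∈ {A, B, C, E}: E is in the set → true
  eGFR ≤ 25 mL/min: 25 ≤ 25 is true
  NOT allergy to study drug: no → true
  on anticoagulants: no → false
  NOT prior myocardial infarction: no → true
  current smoker: no → false
  informed consent signed: yes → true
  pregnant: yes → true
  eGFR ≥ 32 mL/min: 25 ≥ 32 is false
  BMI between 14.7 and 42.7: 31.4 in [14.7, 42.7] is true
  systolic BP = 134 mmHg: 93 == 134 is false
  NOT on anticoagulants: no → true
  years since diagnosis ≥ 6 years: 10 ≥ 6 is true
  HbA1c > 11.5%: 4.3 > 11.5 is false
Combine:
[1.1.1] false OR true = true
[1.1.2] true → true = true
[1.1] true AND true = true
[1.2.1.1.1] NOT false = true
[1.2.1.1] NOT true = false
[1.2.1.2] true AND false = false
[1.2.1] false AND false = false
[1.2] NOT false = true
[1.3.3] exactly-one(false, true) = true
[1.3] true AND true AND true = true
[1.4.1] false AND true = false
[1.4.2] true AND false = false
[1.4] false → false (antecedent false ⇒ implication holds) = true
[1] true AND true AND true AND true = true
[root] NOT true = false
Overall: false → excluded

Excluded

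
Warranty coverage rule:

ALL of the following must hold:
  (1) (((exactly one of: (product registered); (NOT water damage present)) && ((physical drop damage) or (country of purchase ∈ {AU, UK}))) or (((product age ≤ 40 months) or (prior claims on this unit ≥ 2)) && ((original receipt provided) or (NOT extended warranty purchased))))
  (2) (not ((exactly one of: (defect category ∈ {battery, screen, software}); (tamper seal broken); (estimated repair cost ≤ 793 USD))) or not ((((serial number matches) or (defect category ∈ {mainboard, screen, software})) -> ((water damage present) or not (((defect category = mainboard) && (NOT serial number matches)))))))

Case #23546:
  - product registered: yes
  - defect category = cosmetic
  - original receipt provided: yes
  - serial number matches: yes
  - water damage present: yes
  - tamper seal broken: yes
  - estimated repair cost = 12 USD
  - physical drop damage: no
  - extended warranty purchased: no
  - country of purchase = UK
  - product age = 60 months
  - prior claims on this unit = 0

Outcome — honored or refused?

Atomic conditions:
  product registered: yes → true
  NOT water damage present: yes → false
  physical drop damage: no → false
  country of purchase ∈ {AU, UK}: UK is in the set → true
  product age ≤ 40 months: 60 ≤ 40 is false
  prior claims on this unit ≥ 2: 0 ≥ 2 is false
  original receipt provided: yes → true
  NOT extended warranty purchased: no → true
  defect category ∈ {battery, screen, software}: cosmetic is not in the set → false
  tamper seal broken: yes → true
  estimated repair cost ≤ 793 USD: 12 ≤ 793 is true
  serial number matches: yes → true
  defect category ∈ {mainboard, screen, software}: cosmetic is not in the set → false
  water damage present: yes → true
  defect category = mainboard: cosmetic == mainboard is false
  NOT serial number matches: yes → false
Combine:
[1.1.1] exactly-one(true, false) = true
[1.1.2] false OR true = true
[1.1] true AND true = true
[1.2.1] false OR false = false
[1.2.2] true OR true = true
[1.2] false AND true = false
[1] true OR false = true
[2.1.1] exactly-one(false, true, true) = false
[2.1] NOT false = true
[2.2.1.1] true OR false = true
[2.2.1.2.2.1] false AND false = false
[2.2.1.2.2] NOT false = true
[2.2.1.2] true OR true = true
[2.2.1] true → true = true
[2.2] NOT true = false
[2] true OR false = true
[root] true AND true = true
Overall: true → honored

Honored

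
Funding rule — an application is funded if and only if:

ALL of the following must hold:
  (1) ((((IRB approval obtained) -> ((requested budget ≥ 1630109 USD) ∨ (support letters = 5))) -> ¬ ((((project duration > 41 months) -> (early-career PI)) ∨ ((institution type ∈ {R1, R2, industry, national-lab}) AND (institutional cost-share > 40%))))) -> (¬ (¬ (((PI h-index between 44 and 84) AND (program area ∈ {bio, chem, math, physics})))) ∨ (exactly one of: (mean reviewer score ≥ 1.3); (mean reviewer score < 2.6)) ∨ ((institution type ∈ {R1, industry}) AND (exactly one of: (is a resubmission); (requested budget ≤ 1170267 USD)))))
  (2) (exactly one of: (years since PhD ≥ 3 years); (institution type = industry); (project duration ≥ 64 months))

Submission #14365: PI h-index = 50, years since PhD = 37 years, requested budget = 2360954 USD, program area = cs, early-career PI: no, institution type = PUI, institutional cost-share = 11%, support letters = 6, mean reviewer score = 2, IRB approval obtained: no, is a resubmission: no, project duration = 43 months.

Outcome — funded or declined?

Declined

Atomic conditions:
  IRB approval obtained: no → false
  requested budget ≥ 1630109 USD: 2360954 ≥ 1630109 is true
  support letters = 5: 6 == 5 is false
  project duration > 41 months: 43 > 41 is true
  early-career PI: no → false
  institution type ∈ {R1, R2, industry, national-lab}: PUI is not in the set → false
  institutional cost-share > 40%: 11 > 40 is false
  PI h-index between 44 and 84: 50 in [44, 84] is true
  program area ∈ {bio, chem, math, physics}: cs is not in the set → false
  mean reviewer score ≥ 1.3: 2 ≥ 1.3 is true
  mean reviewer score < 2.6: 2 < 2.6 is true
  institution type ∈ {R1, industry}: PUI is not in the set → false
  is a resubmission: no → false
  requested budget ≤ 1170267 USD: 2360954 ≤ 1170267 is false
  years since PhD ≥ 3 years: 37 ≥ 3 is true
  institution type = industry: PUI == industry is false
  project duration ≥ 64 months: 43 ≥ 64 is false
Combine:
[1.1.1.2] true OR false = true
[1.1.1] false → true (antecedent false ⇒ implication holds) = true
[1.1.2.1.1] true → false = false
[1.1.2.1.2] false AND false = false
[1.1.2.1] false OR false = false
[1.1.2] NOT false = true
[1.1] true → true = true
[1.2.1.1.1] true AND false = false
[1.2.1.1] NOT false = true
[1.2.1] NOT true = false
[1.2.2] exactly-one(true, true) = false
[1.2.3.2] exactly-one(false, false) = false
[1.2.3] false AND false = false
[1.2] false OR false OR false = false
[1] true → false = false
[2] exactly-one(true, false, false) = true
[root] false AND true = false
Overall: false → declined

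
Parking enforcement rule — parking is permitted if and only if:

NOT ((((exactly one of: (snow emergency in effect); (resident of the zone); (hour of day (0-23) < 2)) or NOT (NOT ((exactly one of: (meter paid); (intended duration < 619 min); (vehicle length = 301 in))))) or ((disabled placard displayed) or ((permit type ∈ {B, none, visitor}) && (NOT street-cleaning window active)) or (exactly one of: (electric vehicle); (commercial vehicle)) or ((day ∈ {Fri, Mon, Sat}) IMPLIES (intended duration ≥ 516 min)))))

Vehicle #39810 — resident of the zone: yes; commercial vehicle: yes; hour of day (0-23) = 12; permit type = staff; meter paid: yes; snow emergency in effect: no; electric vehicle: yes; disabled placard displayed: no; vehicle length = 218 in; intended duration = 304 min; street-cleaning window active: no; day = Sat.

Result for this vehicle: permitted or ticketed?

Ticketed

Atomic conditions:
  snow emergency in effect: no → false
  resident of the zone: yes → true
  hour of day (0-23) < 2: 12 < 2 is false
  meter paid: yes → true
  intended duration < 619 min: 304 < 619 is true
  vehicle length = 301 in: 218 == 301 is false
  disabled placard displayed: no → false
  permit type ∈ {B, none, visitor}: staff is not in the set → false
  NOT street-cleaning window active: no → true
  electric vehicle: yes → true
  commercial vehicle: yes → true
  day ∈ {Fri, Mon, Sat}: Sat is in the set → true
  intended duration ≥ 516 min: 304 ≥ 516 is false
Combine:
[1.1.1] exactly-one(false, true, false) = true
[1.1.2.1.1] exactly-one(true, true, false) = false
[1.1.2.1] NOT false = true
[1.1.2] NOT true = false
[1.1] true OR false = true
[1.2.2] false AND true = false
[1.2.3] exactly-one(true, true) = false
[1.2.4] true → false = false
[1.2] false OR false OR false OR false = false
[1] true OR false = true
[root] NOT true = false
Overall: false → ticketed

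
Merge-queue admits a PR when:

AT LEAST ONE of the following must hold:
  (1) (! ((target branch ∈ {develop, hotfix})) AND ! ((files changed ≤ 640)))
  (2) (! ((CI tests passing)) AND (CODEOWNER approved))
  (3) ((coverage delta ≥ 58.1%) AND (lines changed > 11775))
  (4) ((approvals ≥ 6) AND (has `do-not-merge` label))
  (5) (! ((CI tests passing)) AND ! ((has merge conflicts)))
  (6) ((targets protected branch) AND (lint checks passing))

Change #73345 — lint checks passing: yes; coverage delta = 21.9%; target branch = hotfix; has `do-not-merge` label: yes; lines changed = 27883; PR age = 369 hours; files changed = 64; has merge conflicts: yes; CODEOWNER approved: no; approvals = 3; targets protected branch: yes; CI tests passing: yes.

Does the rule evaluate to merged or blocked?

Merged

Atomic conditions:
  target branch ∈ {develop, hotfix}: hotfix is in the set → true
  files changed ≤ 640: 64 ≤ 640 is true
  CI tests passing: yes → true
  CODEOWNER approved: no → false
  coverage delta ≥ 58.1%: 21.9 ≥ 58.1 is false
  lines changed > 11775: 27883 > 11775 is true
  approvals ≥ 6: 3 ≥ 6 is false
  has `do-not-merge` label: yes → true
  has merge conflicts: yes → true
  targets protected branch: yes → true
  lint checks passing: yes → true
Combine:
[1.1] NOT true = false
[1.2] NOT true = false
[1] false AND false = false
[2.1] NOT true = false
[2] false AND false = false
[3] false AND true = false
[4] false AND true = false
[5.1] NOT true = false
[5.2] NOT true = false
[5] false AND false = false
[6] true AND true = true
[root] false OR false OR false OR false OR false OR true = true
Overall: true → merged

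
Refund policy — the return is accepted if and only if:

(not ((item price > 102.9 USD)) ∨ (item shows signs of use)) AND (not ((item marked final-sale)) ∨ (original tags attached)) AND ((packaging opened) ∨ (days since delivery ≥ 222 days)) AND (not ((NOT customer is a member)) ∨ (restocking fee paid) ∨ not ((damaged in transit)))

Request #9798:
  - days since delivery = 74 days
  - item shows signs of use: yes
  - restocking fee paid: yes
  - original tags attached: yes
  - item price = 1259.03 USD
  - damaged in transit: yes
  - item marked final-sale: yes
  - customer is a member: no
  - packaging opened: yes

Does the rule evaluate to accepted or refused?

Accepted

Atomic conditions:
  item price > 102.9 USD: 1259.03 > 102.9 is true
  item shows signs of use: yes → true
  item marked final-sale: yes → true
  original tags attached: yes → true
  packaging opened: yes → true
  days since delivery ≥ 222 days: 74 ≥ 222 is false
  NOT customer is a member: no → true
  restocking fee paid: yes → true
  damaged in transit: yes → true
Combine:
[1.1] NOT true = false
[1] false OR true = true
[2.1] NOT true = false
[2] false OR true = true
[3] true OR false = true
[4.1] NOT true = false
[4.3] NOT true = false
[4] false OR true OR false = true
[root] true AND true AND true AND true = true
Overall: true → accepted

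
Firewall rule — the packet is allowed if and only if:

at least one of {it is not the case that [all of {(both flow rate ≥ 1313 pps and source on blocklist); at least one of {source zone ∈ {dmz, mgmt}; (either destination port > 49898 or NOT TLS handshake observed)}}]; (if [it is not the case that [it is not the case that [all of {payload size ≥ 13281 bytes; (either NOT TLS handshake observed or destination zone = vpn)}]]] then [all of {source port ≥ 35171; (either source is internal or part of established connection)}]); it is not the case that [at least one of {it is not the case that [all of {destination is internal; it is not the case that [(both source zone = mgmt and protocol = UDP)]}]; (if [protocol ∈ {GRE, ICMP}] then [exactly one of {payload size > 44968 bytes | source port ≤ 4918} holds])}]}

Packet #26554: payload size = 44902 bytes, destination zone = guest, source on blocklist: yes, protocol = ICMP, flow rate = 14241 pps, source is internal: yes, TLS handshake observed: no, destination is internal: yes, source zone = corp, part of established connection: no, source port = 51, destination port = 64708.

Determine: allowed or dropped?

Atomic conditions:
  flow rate ≥ 1313 pps: 14241 ≥ 1313 is true
  source on blocklist: yes → true
  source zone ∈ {dmz, mgmt}: corp is not in the set → false
  destination port > 49898: 64708 > 49898 is true
  NOT TLS handshake observed: no → true
  payload size ≥ 13281 bytes: 44902 ≥ 13281 is true
  destination zone = vpn: guest == vpn is false
  source port ≥ 35171: 51 ≥ 35171 is false
  source is internal: yes → true
  part of established connection: no → false
  destination is internal: yes → true
  source zone = mgmt: corp == mgmt is false
  protocol = UDP: ICMP == UDP is false
  protocol ∈ {GRE, ICMP}: ICMP is in the set → true
  payload size > 44968 bytes: 44902 > 44968 is false
  source port ≤ 4918: 51 ≤ 4918 is true
Combine:
[1.1.1] true AND true = true
[1.1.2.2] true OR true = true
[1.1.2] false OR true = true
[1.1] true AND true = true
[1] NOT true = false
[2.1.1.1.2] true OR false = true
[2.1.1.1] true AND true = true
[2.1.1] NOT true = false
[2.1] NOT false = true
[2.2.2] true OR false = true
[2.2] false AND true = false
[2] true → false = false
[3.1.1.1.2.1] false AND false = false
[3.1.1.1.2] NOT false = true
[3.1.1.1] true AND true = true
[3.1.1] NOT true = false
[3.1.2.2] exactly-one(false, true) = true
[3.1.2] true → true = true
[3.1] false OR true = true
[3] NOT true = false
[root] false OR false OR false = false
Overall: false → dropped

Dropped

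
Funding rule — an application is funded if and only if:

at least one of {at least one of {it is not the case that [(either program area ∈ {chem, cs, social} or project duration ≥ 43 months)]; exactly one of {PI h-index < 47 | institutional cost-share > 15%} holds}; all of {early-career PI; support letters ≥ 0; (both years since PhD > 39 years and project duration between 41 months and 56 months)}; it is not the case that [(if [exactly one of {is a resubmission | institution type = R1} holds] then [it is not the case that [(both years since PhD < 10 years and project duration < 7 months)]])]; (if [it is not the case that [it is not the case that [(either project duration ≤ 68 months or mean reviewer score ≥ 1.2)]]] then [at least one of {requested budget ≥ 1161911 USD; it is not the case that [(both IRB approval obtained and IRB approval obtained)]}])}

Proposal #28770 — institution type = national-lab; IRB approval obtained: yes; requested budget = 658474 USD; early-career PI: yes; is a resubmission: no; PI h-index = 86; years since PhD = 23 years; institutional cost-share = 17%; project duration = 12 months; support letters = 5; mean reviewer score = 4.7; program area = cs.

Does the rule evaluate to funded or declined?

Funded

Atomic conditions:
  program area ∈ {chem, cs, social}: cs is in the set → true
  project duration ≥ 43 months: 12 ≥ 43 is false
  PI h-index < 47: 86 < 47 is false
  institutional cost-share > 15%: 17 > 15 is true
  early-career PI: yes → true
  support letters ≥ 0: 5 ≥ 0 is true
  years since PhD > 39 years: 23 > 39 is false
  project duration between 41 months and 56 months: 12 in [41, 56] is false
  is a resubmission: no → false
  institution type = R1: national-lab == R1 is false
  years since PhD < 10 years: 23 < 10 is false
  project duration < 7 months: 12 < 7 is false
  project duration ≤ 68 months: 12 ≤ 68 is true
  mean reviewer score ≥ 1.2: 4.7 ≥ 1.2 is true
  requested budget ≥ 1161911 USD: 658474 ≥ 1161911 is false
  IRB approval obtained: yes → true
Combine:
[1.1.1] true OR false = true
[1.1] NOT true = false
[1.2] exactly-one(false, true) = true
[1] false OR true = true
[2.3] false AND false = false
[2] true AND true AND false = false
[3.1.1] exactly-one(false, false) = false
[3.1.2.1] false AND false = false
[3.1.2] NOT false = true
[3.1] false → true (antecedent false ⇒ implication holds) = true
[3] NOT true = false
[4.1.1.1] true OR true = true
[4.1.1] NOT true = false
[4.1] NOT false = true
[4.2.2.1] true AND true = true
[4.2.2] NOT true = false
[4.2] false OR false = false
[4] true → false = false
[root] true OR false OR false OR false = true
Overall: true → funded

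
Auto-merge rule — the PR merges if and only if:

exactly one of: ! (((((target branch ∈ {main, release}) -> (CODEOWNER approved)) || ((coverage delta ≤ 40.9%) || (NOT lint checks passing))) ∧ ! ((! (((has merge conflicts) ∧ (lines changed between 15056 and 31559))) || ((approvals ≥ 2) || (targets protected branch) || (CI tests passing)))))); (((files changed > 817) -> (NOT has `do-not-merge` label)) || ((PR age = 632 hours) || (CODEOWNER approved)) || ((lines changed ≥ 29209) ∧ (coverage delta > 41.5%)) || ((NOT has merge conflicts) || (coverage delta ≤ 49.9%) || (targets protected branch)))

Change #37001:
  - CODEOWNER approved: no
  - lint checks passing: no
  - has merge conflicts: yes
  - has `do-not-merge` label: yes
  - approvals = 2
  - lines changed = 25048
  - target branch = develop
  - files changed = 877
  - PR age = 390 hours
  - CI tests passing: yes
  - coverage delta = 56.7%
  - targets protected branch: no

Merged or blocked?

Atomic conditions:
  target branch ∈ {main, release}: develop is not in the set → false
  CODEOWNER approved: no → false
  coverage delta ≤ 40.9%: 56.7 ≤ 40.9 is false
  NOT lint checks passing: no → true
  has merge conflicts: yes → true
  lines changed between 15056 and 31559: 25048 in [15056, 31559] is true
  approvals ≥ 2: 2 ≥ 2 is true
  targets protected branch: no → false
  CI tests passing: yes → true
  files changed > 817: 877 > 817 is true
  NOT has `do-not-merge` label: yes → false
  PR age = 632 hours: 390 == 632 is false
  lines changed ≥ 29209: 25048 ≥ 29209 is false
  coverage delta > 41.5%: 56.7 > 41.5 is true
  NOT has merge conflicts: yes → false
  coverage delta ≤ 49.9%: 56.7 ≤ 49.9 is false
Combine:
[1.1.1.1] false → false (antecedent false ⇒ implication holds) = true
[1.1.1.2] false OR true = true
[1.1.1] true OR true = true
[1.1.2.1.1.1] true AND true = true
[1.1.2.1.1] NOT true = false
[1.1.2.1.2] true OR false OR true = true
[1.1.2.1] false OR true = true
[1.1.2] NOT true = false
[1.1] true AND false = false
[1] NOT false = true
[2.1] true → false = false
[2.2] false OR false = false
[2.3] false AND true = false
[2.4] false OR false OR false = false
[2] false OR false OR false OR false = false
[root] exactly-one(true, false) = true
Overall: true → merged

Merged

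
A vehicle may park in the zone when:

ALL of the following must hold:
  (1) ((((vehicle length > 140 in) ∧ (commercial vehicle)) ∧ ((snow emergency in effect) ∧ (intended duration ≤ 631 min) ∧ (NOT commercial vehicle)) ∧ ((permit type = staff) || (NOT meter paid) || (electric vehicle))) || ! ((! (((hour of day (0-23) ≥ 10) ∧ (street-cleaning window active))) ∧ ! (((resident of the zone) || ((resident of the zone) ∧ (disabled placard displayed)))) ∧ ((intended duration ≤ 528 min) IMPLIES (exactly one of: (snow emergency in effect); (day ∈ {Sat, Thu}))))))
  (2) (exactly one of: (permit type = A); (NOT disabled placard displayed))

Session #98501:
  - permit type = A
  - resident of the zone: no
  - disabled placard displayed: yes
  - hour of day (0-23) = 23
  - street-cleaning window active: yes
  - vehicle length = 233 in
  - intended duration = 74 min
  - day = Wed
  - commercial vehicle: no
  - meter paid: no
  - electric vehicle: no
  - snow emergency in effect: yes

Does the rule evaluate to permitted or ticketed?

Permitted

Atomic conditions:
  vehicle length > 140 in: 233 > 140 is true
  commercial vehicle: no → false
  snow emergency in effect: yes → true
  intended duration ≤ 631 min: 74 ≤ 631 is true
  NOT commercial vehicle: no → true
  permit type = staff: A == staff is false
  NOT meter paid: no → true
  electric vehicle: no → false
  hour of day (0-23) ≥ 10: 23 ≥ 10 is true
  street-cleaning window active: yes → true
  resident of the zone: no → false
  disabled placard displayed: yes → true
  intended duration ≤ 528 min: 74 ≤ 528 is true
  day ∈ {Sat, Thu}: Wed is not in the set → false
  permit type = A: A == A is true
  NOT disabled placard displayed: yes → false
Combine:
[1.1.1] true AND false = false
[1.1.2] true AND true AND true = true
[1.1.3] false OR true OR false = true
[1.1] false AND true AND true = false
[1.2.1.1.1] true AND true = true
[1.2.1.1] NOT true = false
[1.2.1.2.1.2] false AND true = false
[1.2.1.2.1] false OR false = false
[1.2.1.2] NOT false = true
[1.2.1.3.2] exactly-one(true, false) = true
[1.2.1.3] true → true = true
[1.2.1] false AND true AND true = false
[1.2] NOT false = true
[1] false OR true = true
[2] exactly-one(true, false) = true
[root] true AND true = true
Overall: true → permitted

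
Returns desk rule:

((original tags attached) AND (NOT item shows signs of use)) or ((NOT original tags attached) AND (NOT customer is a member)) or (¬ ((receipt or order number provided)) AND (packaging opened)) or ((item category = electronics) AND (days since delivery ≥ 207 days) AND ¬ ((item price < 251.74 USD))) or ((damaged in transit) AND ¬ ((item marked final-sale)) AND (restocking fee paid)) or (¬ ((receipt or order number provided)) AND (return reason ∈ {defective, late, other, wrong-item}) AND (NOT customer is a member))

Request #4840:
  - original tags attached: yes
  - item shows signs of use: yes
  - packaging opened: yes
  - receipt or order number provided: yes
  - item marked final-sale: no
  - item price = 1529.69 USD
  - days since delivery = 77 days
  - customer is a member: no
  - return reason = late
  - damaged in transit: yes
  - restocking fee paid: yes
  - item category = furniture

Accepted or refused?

Atomic conditions:
  original tags attached: yes → true
  NOT item shows signs of use: yes → false
  NOT original tags attached: yes → false
  NOT customer is a member: no → true
  receipt or order number provided: yes → true
  packaging opened: yes → true
  item category = electronics: furniture == electronics is false
  days since delivery ≥ 207 days: 77 ≥ 207 is false
  item price < 251.74 USD: 1529.69 < 251.74 is false
  damaged in transit: yes → true
  item marked final-sale: no → false
  restocking fee paid: yes → true
  return reason ∈ {defective, late, other, wrong-item}: late is in the set → true
Combine:
[1] true AND false = false
[2] false AND true = false
[3.1] NOT true = false
[3] false AND true = false
[4.3] NOT false = true
[4] false AND false AND true = false
[5.2] NOT false = true
[5] true AND true AND true = true
[6.1] NOT true = false
[6] false AND true AND true = false
[root] false OR false OR false OR false OR true OR false = true
Overall: true → accepted

Accepted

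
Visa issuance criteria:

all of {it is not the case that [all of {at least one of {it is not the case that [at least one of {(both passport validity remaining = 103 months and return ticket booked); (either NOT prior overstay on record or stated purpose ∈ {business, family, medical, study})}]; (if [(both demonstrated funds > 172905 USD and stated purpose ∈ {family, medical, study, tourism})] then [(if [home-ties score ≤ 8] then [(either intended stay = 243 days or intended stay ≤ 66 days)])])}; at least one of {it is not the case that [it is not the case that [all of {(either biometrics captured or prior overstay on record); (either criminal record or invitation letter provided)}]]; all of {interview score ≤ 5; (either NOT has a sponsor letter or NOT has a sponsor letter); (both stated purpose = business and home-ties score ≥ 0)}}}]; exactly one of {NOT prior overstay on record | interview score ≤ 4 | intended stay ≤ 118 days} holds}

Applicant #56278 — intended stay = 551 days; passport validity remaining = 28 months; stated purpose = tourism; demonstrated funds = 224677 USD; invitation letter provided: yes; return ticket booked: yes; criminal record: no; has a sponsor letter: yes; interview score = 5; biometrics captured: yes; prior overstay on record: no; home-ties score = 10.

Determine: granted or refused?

Atomic conditions:
  passport validity remaining = 103 months: 28 == 103 is false
  return ticket booked: yes → true
  NOT prior overstay on record: no → true
  stated purpose ∈ {business, family, medical, study}: tourism is not in the set → false
  demonstrated funds > 172905 USD: 224677 > 172905 is true
  stated purpose ∈ {family, medical, study, tourism}: tourism is in the set → true
  home-ties score ≤ 8: 10 ≤ 8 is false
  intended stay = 243 days: 551 == 243 is false
  intended stay ≤ 66 days: 551 ≤ 66 is false
  biometrics captured: yes → true
  prior overstay on record: no → false
  criminal record: no → false
  invitation letter provided: yes → true
  interview score ≤ 5: 5 ≤ 5 is true
  NOT has a sponsor letter: yes → false
  stated purpose = business: tourism == business is false
  home-ties score ≥ 0: 10 ≥ 0 is true
  interview score ≤ 4: 5 ≤ 4 is false
  intended stay ≤ 118 days: 551 ≤ 118 is false
Combine:
[1.1.1.1.1.1] false AND true = false
[1.1.1.1.1.2] true OR false = true
[1.1.1.1.1] false OR true = true
[1.1.1.1] NOT true = false
[1.1.1.2.1] true AND true = true
[1.1.1.2.2.2] false OR false = false
[1.1.1.2.2] false → false (antecedent false ⇒ implication holds) = true
[1.1.1.2] true → true = true
[1.1.1] false OR true = true
[1.1.2.1.1.1.1] true OR false = true
[1.1.2.1.1.1.2] false OR true = true
[1.1.2.1.1.1] true AND true = true
[1.1.2.1.1] NOT true = false
[1.1.2.1] NOT false = true
[1.1.2.2.2] false OR false = false
[1.1.2.2.3] false AND true = false
[1.1.2.2] true AND false AND false = false
[1.1.2] true OR false = true
[1.1] true AND true = true
[1] NOT true = false
[2] exactly-one(true, false, false) = true
[root] false AND true = false
Overall: false → refused

Refused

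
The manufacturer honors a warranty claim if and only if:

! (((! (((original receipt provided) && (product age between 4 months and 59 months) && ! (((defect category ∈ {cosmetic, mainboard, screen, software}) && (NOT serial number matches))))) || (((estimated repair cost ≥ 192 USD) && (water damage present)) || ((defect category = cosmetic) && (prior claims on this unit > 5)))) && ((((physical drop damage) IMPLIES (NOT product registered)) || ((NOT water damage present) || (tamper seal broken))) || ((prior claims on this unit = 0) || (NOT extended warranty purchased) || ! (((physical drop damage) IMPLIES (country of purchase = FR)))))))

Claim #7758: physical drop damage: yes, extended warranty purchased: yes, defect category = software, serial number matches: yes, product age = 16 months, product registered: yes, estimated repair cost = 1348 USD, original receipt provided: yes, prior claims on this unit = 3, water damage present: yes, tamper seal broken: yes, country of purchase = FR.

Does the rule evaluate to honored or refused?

Atomic conditions:
  original receipt provided: yes → true
  product age between 4 months and 59 months: 16 in [4, 59] is true
  defect category ∈ {cosmetic, mainboard, screen, software}: software is in the set → true
  NOT serial number matches: yes → false
  estimated repair cost ≥ 192 USD: 1348 ≥ 192 is true
  water damage present: yes → true
  defect category = cosmetic: software == cosmetic is false
  prior claims on this unit > 5: 3 > 5 is false
  physical drop damage: yes → true
  NOT product registered: yes → false
  NOT water damage present: yes → false
  tamper seal broken: yes → true
  prior claims on this unit = 0: 3 == 0 is false
  NOT extended warranty purchased: yes → false
  country of purchase = FR: FR == FR is true
Combine:
[1.1.1.1.3.1] true AND false = false
[1.1.1.1.3] NOT false = true
[1.1.1.1] true AND true AND true = true
[1.1.1] NOT true = false
[1.1.2.1] true AND true = true
[1.1.2.2] false AND false = false
[1.1.2] true OR false = true
[1.1] false OR true = true
[1.2.1.1] true → false = false
[1.2.1.2] false OR true = true
[1.2.1] false OR true = true
[1.2.2.3.1] true → true = true
[1.2.2.3] NOT true = false
[1.2.2] false OR false OR false = false
[1.2] true OR false = true
[1] true AND true = true
[root] NOT true = false
Overall: false → refused

Refused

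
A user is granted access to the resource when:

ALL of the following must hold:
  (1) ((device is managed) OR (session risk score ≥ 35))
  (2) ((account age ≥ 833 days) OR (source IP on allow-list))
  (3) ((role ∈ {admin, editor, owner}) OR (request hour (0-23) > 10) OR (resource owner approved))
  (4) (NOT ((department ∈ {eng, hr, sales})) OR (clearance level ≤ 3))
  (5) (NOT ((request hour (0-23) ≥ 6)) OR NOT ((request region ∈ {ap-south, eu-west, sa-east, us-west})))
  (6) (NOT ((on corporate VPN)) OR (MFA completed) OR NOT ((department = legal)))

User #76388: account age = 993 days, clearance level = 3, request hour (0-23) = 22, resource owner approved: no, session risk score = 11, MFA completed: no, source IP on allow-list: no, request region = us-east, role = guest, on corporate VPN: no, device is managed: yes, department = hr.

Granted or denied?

Atomic conditions:
  device is managed: yes → true
  session risk score ≥ 35: 11 ≥ 35 is false
  account age ≥ 833 days: 993 ≥ 833 is true
  source IP on allow-list: no → false
  role ∈ {admin, editor, owner}: guest is not in the set → false
  request hour (0-23) > 10: 22 > 10 is true
  resource owner approved: no → false
  department ∈ {eng, hr, sales}: hr is in the set → true
  clearance level ≤ 3: 3 ≤ 3 is true
  request hour (0-23) ≥ 6: 22 ≥ 6 is true
  request region ∈ {ap-south, eu-west, sa-east, us-west}: us-east is not in the set → false
  on corporate VPN: no → false
  MFA completed: no → false
  department = legal: hr == legal is false
Combine:
[1] true OR false = true
[2] true OR false = true
[3] false OR true OR false = true
[4.1] NOT true = false
[4] false OR true = true
[5.1] NOT true = false
[5.2] NOT false = true
[5] false OR true = true
[6.1] NOT false = true
[6.3] NOT false = true
[6] true OR false OR true = true
[root] true AND true AND true AND true AND true AND true = true
Overall: true → granted

Granted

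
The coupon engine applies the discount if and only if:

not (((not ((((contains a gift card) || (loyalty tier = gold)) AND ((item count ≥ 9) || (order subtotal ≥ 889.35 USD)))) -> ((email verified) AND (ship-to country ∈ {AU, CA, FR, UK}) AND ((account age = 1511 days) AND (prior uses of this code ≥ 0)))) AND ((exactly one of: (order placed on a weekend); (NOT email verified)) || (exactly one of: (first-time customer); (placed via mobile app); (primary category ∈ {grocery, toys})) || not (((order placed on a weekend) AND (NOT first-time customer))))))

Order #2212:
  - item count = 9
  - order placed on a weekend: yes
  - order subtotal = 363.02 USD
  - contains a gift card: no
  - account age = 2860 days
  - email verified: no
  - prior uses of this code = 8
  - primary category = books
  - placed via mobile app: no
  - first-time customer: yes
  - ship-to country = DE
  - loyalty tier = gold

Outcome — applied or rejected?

Atomic conditions:
  contains a gift card: no → false
  loyalty tier = gold: gold == gold is true
  item count ≥ 9: 9 ≥ 9 is true
  order subtotal ≥ 889.35 USD: 363.02 ≥ 889.35 is false
  email verified: no → false
  ship-to country ∈ {AU, CA, FR, UK}: DE is not in the set → false
  account age = 1511 days: 2860 == 1511 is false
  prior uses of this code ≥ 0: 8 ≥ 0 is true
  order placed on a weekend: yes → true
  NOT email verified: no → true
  first-time customer: yes → true
  placed via mobile app: no → false
  primary category ∈ {grocery, toys}: books is not in the set → false
  NOT first-time customer: yes → false
Combine:
[1.1.1.1.1] false OR true = true
[1.1.1.1.2] true OR false = true
[1.1.1.1] true AND true = true
[1.1.1] NOT true = false
[1.1.2.3] false AND true = false
[1.1.2] false AND false AND false = false
[1.1] false → false (antecedent false ⇒ implication holds) = true
[1.2.1] exactly-one(true, true) = false
[1.2.2] exactly-one(true, false, false) = true
[1.2.3.1] true AND false = false
[1.2.3] NOT false = true
[1.2] false OR true OR true = true
[1] true AND true = true
[root] NOT true = false
Overall: false → rejected

Rejected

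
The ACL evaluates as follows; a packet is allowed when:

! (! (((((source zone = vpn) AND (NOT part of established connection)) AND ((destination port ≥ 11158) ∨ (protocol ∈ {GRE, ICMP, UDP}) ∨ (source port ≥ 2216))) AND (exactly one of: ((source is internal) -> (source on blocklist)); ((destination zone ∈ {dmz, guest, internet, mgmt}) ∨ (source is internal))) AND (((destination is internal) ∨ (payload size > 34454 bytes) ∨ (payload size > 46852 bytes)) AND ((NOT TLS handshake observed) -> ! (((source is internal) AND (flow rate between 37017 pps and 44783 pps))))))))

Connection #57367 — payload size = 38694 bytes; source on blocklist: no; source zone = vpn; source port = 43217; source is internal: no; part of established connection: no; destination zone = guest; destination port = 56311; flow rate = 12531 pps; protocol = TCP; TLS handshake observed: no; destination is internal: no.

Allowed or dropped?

Atomic conditions:
  source zone = vpn: vpn == vpn is true
  NOT part of established connection: no → true
  destination port ≥ 11158: 56311 ≥ 11158 is true
  protocol ∈ {GRE, ICMP, UDP}: TCP is not in the set → false
  source port ≥ 2216: 43217 ≥ 2216 is true
  source is internal: no → false
  source on blocklist: no → false
  destination zone ∈ {dmz, guest, internet, mgmt}: guest is in the set → true
  destination is internal: no → false
  payload size > 34454 bytes: 38694 > 34454 is true
  payload size > 46852 bytes: 38694 > 46852 is false
  NOT TLS handshake observed: no → true
  flow rate between 37017 pps and 44783 pps: 12531 in [37017, 44783] is false
Combine:
[1.1.1.1] true AND true = true
[1.1.1.2] true OR false OR true = true
[1.1.1] true AND true = true
[1.1.2.1] false → false (antecedent false ⇒ implication holds) = true
[1.1.2.2] true OR false = true
[1.1.2] exactly-one(true, true) = false
[1.1.3.1] false OR true OR false = true
[1.1.3.2.2.1] false AND false = false
[1.1.3.2.2] NOT false = true
[1.1.3.2] true → true = true
[1.1.3] true AND true = true
[1.1] true AND false AND true = false
[1] NOT false = true
[root] NOT true = false
Overall: false → dropped

Dropped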